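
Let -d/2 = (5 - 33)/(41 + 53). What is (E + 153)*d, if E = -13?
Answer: 3920/47 ≈ 83.404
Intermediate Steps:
d = 28/47 (d = -2*(5 - 33)/(41 + 53) = -(-56)/94 = -2*(-14/47) = 28/47 ≈ 0.59575)
(E + 153)*d = (-13 + 153)*(28/47) = 140*(28/47) = 3920/47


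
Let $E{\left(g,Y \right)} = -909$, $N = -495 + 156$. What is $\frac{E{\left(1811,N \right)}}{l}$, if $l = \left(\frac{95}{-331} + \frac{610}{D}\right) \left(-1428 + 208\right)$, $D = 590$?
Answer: $\frac{5917287}{5931640} \approx 0.99758$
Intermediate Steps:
$N = -339$
$l = - \frac{17794920}{19529}$ ($l = \left(\frac{95}{-331} + \frac{610}{590}\right) \left(-1428 + 208\right) = \left(95 \left(- \frac{1}{331}\right) + 610 \cdot \frac{1}{590}\right) \left(-1220\right) = \left(- \frac{95}{331} + \frac{61}{59}\right) \left(-1220\right) = \frac{14586}{19529} \left(-1220\right) = - \frac{17794920}{19529} \approx -911.21$)
$\frac{E{\left(1811,N \right)}}{l} = - \frac{909}{- \frac{17794920}{19529}} = \left(-909\right) \left(- \frac{19529}{17794920}\right) = \frac{5917287}{5931640}$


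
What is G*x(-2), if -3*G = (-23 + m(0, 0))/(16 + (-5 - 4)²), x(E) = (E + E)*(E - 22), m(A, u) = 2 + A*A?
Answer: 672/97 ≈ 6.9278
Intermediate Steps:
m(A, u) = 2 + A²
x(E) = 2*E*(-22 + E) (x(E) = (2*E)*(-22 + E) = 2*E*(-22 + E))
G = 7/97 (G = -(-23 + (2 + 0²))/(3*(16 + (-5 - 4)²)) = -(-23 + (2 + 0))/(3*(16 + (-9)²)) = -(-23 + 2)/(3*(16 + 81)) = -(-7)/97 = -⅓*(-21/97) = 7/97 ≈ 0.072165)
G*x(-2) = 7*(2*(-2)*(-22 - 2))/97 = 7*(2*(-2)*(-24))/97 = (7/97)*96 = 672/97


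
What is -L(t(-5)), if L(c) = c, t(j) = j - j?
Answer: 0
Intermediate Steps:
t(j) = 0
-L(t(-5)) = -1*0 = 0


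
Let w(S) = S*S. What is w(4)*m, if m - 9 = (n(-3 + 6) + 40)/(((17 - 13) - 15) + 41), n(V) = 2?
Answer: 832/5 ≈ 166.40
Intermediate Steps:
m = 52/5 (m = 9 + (2 + 40)/(((17 - 13) - 15) + 41) = 9 + 42/((4 - 15) + 41) = 9 + 42/(-11 + 41) = 9 + 42/30 = 9 + 42*(1/30) = 9 + 7/5 = 52/5 ≈ 10.400)
w(S) = S**2
w(4)*m = 4**2*(52/5) = 16*(52/5) = 832/5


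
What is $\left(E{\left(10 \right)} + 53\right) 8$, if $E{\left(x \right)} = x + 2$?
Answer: $520$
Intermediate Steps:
$E{\left(x \right)} = 2 + x$
$\left(E{\left(10 \right)} + 53\right) 8 = \left(\left(2 + 10\right) + 53\right) 8 = \left(12 + 53\right) 8 = 65 \cdot 8 = 520$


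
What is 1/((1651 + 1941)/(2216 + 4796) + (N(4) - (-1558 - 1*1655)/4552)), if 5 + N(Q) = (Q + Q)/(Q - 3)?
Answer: 7979656/33659053 ≈ 0.23707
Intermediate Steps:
N(Q) = -5 + 2*Q/(-3 + Q) (N(Q) = -5 + (Q + Q)/(Q - 3) = -5 + (2*Q)/(-3 + Q) = -5 + 2*Q/(-3 + Q))
1/((1651 + 1941)/(2216 + 4796) + (N(4) - (-1558 - 1*1655)/4552)) = 1/((1651 + 1941)/(2216 + 4796) + (3*(5 - 1*4)/(-3 + 4) - (-1558 - 1*1655)/4552)) = 1/(3592/7012 + (3*(5 - 4)/1 - (-1558 - 1655)/4552)) = 1/(3592*(1/7012) + (3*1*1 - (-3213)/4552)) = 1/(898/1753 + (3 - 1*(-3213/4552))) = 1/(898/1753 + (3 + 3213/4552)) = 1/(898/1753 + 16869/4552) = 1/(33659053/7979656) = 7979656/33659053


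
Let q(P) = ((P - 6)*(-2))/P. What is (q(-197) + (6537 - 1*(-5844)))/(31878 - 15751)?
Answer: 2438651/3177019 ≈ 0.76759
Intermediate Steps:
q(P) = (12 - 2*P)/P (q(P) = ((-6 + P)*(-2))/P = (12 - 2*P)/P)
(q(-197) + (6537 - 1*(-5844)))/(31878 - 15751) = ((-2 + 12/(-197)) + (6537 - 1*(-5844)))/(31878 - 15751) = ((-2 + 12*(-1/197)) + (6537 + 5844))/16127 = ((-2 - 12/197) + 12381)*(1/16127) = (-406/197 + 12381)*(1/16127) = (2438651/197)*(1/16127) = 2438651/3177019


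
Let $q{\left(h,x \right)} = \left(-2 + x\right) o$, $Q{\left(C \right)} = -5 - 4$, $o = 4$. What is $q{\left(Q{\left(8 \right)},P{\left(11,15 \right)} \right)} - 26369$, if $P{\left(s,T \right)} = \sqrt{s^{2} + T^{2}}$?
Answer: $-26377 + 4 \sqrt{346} \approx -26303.0$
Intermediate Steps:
$P{\left(s,T \right)} = \sqrt{T^{2} + s^{2}}$
$Q{\left(C \right)} = -9$ ($Q{\left(C \right)} = -5 - 4 = -9$)
$q{\left(h,x \right)} = -8 + 4 x$ ($q{\left(h,x \right)} = \left(-2 + x\right) 4 = -8 + 4 x$)
$q{\left(Q{\left(8 \right)},P{\left(11,15 \right)} \right)} - 26369 = \left(-8 + 4 \sqrt{15^{2} + 11^{2}}\right) - 26369 = \left(-8 + 4 \sqrt{225 + 121}\right) - 26369 = \left(-8 + 4 \sqrt{346}\right) - 26369 = -26377 + 4 \sqrt{346}$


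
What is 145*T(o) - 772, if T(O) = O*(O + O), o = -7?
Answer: 13438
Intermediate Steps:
T(O) = 2*O**2 (T(O) = O*(2*O) = 2*O**2)
145*T(o) - 772 = 145*(2*(-7)**2) - 772 = 145*(2*49) - 772 = 145*98 - 772 = 14210 - 772 = 13438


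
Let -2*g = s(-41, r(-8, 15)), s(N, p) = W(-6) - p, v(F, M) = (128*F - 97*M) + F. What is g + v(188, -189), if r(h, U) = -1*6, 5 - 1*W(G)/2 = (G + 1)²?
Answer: 42602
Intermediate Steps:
W(G) = 10 - 2*(1 + G)² (W(G) = 10 - 2*(G + 1)² = 10 - 2*(1 + G)²)
r(h, U) = -6
v(F, M) = -97*M + 129*F (v(F, M) = (-97*M + 128*F) + F = -97*M + 129*F)
s(N, p) = -40 - p (s(N, p) = (10 - 2*(1 - 6)²) - p = (10 - 2*(-5)²) - p = (10 - 2*25) - p = (10 - 50) - p = -40 - p)
g = 17 (g = -(-40 - 1*(-6))/2 = -(-40 + 6)/2 = -½*(-34) = 17)
g + v(188, -189) = 17 + (-97*(-189) + 129*188) = 17 + (18333 + 24252) = 17 + 42585 = 42602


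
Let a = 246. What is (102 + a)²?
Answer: 121104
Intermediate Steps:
(102 + a)² = (102 + 246)² = 348² = 121104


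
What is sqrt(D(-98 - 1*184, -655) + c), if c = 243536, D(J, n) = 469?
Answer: sqrt(244005) ≈ 493.97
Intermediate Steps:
sqrt(D(-98 - 1*184, -655) + c) = sqrt(469 + 243536) = sqrt(244005)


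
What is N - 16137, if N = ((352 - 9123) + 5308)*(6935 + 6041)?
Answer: -44952025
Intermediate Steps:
N = -44935888 (N = (-8771 + 5308)*12976 = -3463*12976 = -44935888)
N - 16137 = -44935888 - 16137 = -44952025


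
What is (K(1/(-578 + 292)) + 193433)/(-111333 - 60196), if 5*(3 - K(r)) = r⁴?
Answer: -6471000596082879/5738147300634320 ≈ -1.1277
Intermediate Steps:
K(r) = 3 - r⁴/5
(K(1/(-578 + 292)) + 193433)/(-111333 - 60196) = ((3 - 1/(5*(-578 + 292)⁴)) + 193433)/(-111333 - 60196) = ((3 - (1/(-286))⁴/5) + 193433)/(-171529) = ((3 - (-1/286)⁴/5) + 193433)*(-1/171529) = ((3 - ⅕*1/6690585616) + 193433)*(-1/171529) = ((3 - 1/33452928080) + 193433)*(-1/171529) = (100358784239/33452928080 + 193433)*(-1/171529) = (6471000596082879/33452928080)*(-1/171529) = -6471000596082879/5738147300634320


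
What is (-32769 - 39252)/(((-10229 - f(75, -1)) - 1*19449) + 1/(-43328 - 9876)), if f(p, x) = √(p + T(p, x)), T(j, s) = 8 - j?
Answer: 6050375761127645892/2493204069945261041 - 407734736659872*√2/2493204069945261041 ≈ 2.4265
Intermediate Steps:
f(p, x) = 2*√2 (f(p, x) = √(p + (8 - p)) = √8 = 2*√2)
(-32769 - 39252)/(((-10229 - f(75, -1)) - 1*19449) + 1/(-43328 - 9876)) = (-32769 - 39252)/(((-10229 - 2*√2) - 1*19449) + 1/(-43328 - 9876)) = -72021/(((-10229 - 2*√2) - 19449) + 1/(-53204)) = -72021/((-29678 - 2*√2) - 1/53204) = -72021/(-1578988313/53204 - 2*√2)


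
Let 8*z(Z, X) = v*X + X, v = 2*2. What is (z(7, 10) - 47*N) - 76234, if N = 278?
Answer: -357175/4 ≈ -89294.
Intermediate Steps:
v = 4
z(Z, X) = 5*X/8 (z(Z, X) = (4*X + X)/8 = (5*X)/8 = 5*X/8)
(z(7, 10) - 47*N) - 76234 = ((5/8)*10 - 47*278) - 76234 = (25/4 - 13066) - 76234 = -52239/4 - 76234 = -357175/4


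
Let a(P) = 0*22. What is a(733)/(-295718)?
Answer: 0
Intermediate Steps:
a(P) = 0
a(733)/(-295718) = 0/(-295718) = 0*(-1/295718) = 0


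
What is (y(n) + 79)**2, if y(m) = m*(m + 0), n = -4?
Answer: 9025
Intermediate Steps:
y(m) = m**2 (y(m) = m*m = m**2)
(y(n) + 79)**2 = ((-4)**2 + 79)**2 = (16 + 79)**2 = 95**2 = 9025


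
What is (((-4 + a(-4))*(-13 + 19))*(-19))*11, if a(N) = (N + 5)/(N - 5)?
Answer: 15466/3 ≈ 5155.3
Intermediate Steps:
a(N) = (5 + N)/(-5 + N)
(((-4 + a(-4))*(-13 + 19))*(-19))*11 = (((-4 + (5 - 4)/(-5 - 4))*(-13 + 19))*(-19))*11 = (((-4 + 1/(-9))*6)*(-19))*11 = (((-4 - 1/9*1)*6)*(-19))*11 = (((-4 - 1/9)*6)*(-19))*11 = (-37/9*6*(-19))*11 = -74/3*(-19)*11 = (1406/3)*11 = 15466/3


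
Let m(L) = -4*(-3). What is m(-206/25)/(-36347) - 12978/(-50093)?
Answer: 471110250/1820730271 ≈ 0.25875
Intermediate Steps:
m(L) = 12
m(-206/25)/(-36347) - 12978/(-50093) = 12/(-36347) - 12978/(-50093) = 12*(-1/36347) - 12978*(-1/50093) = -12/36347 + 12978/50093 = 471110250/1820730271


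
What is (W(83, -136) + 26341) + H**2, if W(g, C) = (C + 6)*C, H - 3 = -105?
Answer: 54425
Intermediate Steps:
H = -102 (H = 3 - 105 = -102)
W(g, C) = C*(6 + C) (W(g, C) = (6 + C)*C = C*(6 + C))
(W(83, -136) + 26341) + H**2 = (-136*(6 - 136) + 26341) + (-102)**2 = (-136*(-130) + 26341) + 10404 = (17680 + 26341) + 10404 = 44021 + 10404 = 54425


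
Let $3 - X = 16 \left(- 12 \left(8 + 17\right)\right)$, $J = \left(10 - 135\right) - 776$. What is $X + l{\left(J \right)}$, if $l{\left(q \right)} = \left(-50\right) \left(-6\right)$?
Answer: $5103$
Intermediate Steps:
$J = -901$ ($J = \left(10 - 135\right) - 776 = -125 - 776 = -901$)
$l{\left(q \right)} = 300$
$X = 4803$ ($X = 3 - 16 \left(- 12 \left(8 + 17\right)\right) = 3 - 16 \left(\left(-12\right) 25\right) = 3 - 16 \left(-300\right) = 3 - -4800 = 3 + 4800 = 4803$)
$X + l{\left(J \right)} = 4803 + 300 = 5103$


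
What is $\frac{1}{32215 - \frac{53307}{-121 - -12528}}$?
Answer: $\frac{12407}{399638198} \approx 3.1046 \cdot 10^{-5}$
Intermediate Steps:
$\frac{1}{32215 - \frac{53307}{-121 - -12528}} = \frac{1}{32215 - \frac{53307}{-121 + 12528}} = \frac{1}{32215 - \frac{53307}{12407}} = \frac{1}{\frac{399638198}{12407}} = \frac{12407}{399638198}$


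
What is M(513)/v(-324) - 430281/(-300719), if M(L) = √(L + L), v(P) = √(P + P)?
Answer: 430281/300719 - I*√57/6 ≈ 1.4308 - 1.2583*I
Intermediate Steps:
v(P) = √2*√P (v(P) = √(2*P) = √2*√P)
M(L) = √2*√L (M(L) = √(2*L) = √2*√L)
M(513)/v(-324) - 430281/(-300719) = (√2*√513)/((√2*√(-324))) - 430281/(-300719) = (√2*(3*√57))/((√2*(18*I))) - 430281*(-1/300719) = (3*√114)/((18*I*√2)) + 430281/300719 = (3*√114)*(-I*√2/36) + 430281/300719 = -I*√57/6 + 430281/300719 = 430281/300719 - I*√57/6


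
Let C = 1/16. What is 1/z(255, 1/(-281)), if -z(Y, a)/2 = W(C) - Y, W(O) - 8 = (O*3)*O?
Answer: 128/63229 ≈ 0.0020244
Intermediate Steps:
C = 1/16 ≈ 0.062500
W(O) = 8 + 3*O**2 (W(O) = 8 + (O*3)*O = 8 + (3*O)*O = 8 + 3*O**2)
z(Y, a) = -2051/128 + 2*Y (z(Y, a) = -2*((8 + 3*(1/16)**2) - Y) = -2*((8 + 3*(1/256)) - Y) = -2*((8 + 3/256) - Y) = -2*(2051/256 - Y) = -2051/128 + 2*Y)
1/z(255, 1/(-281)) = 1/(-2051/128 + 2*255) = 1/(-2051/128 + 510) = 1/(63229/128) = 128/63229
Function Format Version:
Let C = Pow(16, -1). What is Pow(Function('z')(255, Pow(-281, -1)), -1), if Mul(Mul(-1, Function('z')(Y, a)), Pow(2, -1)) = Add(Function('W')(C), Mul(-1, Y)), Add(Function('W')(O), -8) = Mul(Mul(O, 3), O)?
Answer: Rational(128, 63229) ≈ 0.0020244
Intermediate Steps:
C = Rational(1, 16) ≈ 0.062500
Function('W')(O) = Add(8, Mul(3, Pow(O, 2))) (Function('W')(O) = Add(8, Mul(Mul(O, 3), O)) = Add(8, Mul(Mul(3, O), O)) = Add(8, Mul(3, Pow(O, 2))))
Function('z')(Y, a) = Add(Rational(-2051, 128), Mul(2, Y)) (Function('z')(Y, a) = Mul(-2, Add(Add(8, Mul(3, Pow(Rational(1, 16), 2))), Mul(-1, Y))) = Mul(-2, Add(Add(8, Mul(3, Rational(1, 256))), Mul(-1, Y))) = Mul(-2, Add(Add(8, Rational(3, 256)), Mul(-1, Y))) = Mul(-2, Add(Rational(2051, 256), Mul(-1, Y))) = Add(Rational(-2051, 128), Mul(2, Y)))
Pow(Function('z')(255, Pow(-281, -1)), -1) = Pow(Add(Rational(-2051, 128), Mul(2, 255)), -1) = Pow(Add(Rational(-2051, 128), 510), -1) = Pow(Rational(63229, 128), -1) = Rational(128, 63229)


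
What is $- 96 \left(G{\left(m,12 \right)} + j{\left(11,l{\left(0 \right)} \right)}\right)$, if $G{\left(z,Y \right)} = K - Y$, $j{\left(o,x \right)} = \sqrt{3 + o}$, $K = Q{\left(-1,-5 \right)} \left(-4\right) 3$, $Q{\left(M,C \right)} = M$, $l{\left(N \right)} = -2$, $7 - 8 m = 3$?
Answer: $- 96 \sqrt{14} \approx -359.2$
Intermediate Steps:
$m = \frac{1}{2}$ ($m = \frac{7}{8} - \frac{3}{8} = \frac{1}{2} \approx 0.5$)
$K = 12$ ($K = \left(-1\right) \left(-4\right) 3 = 4 \cdot 3 = 12$)
$G{\left(z,Y \right)} = 12 - Y$
$- 96 \left(G{\left(m,12 \right)} + j{\left(11,l{\left(0 \right)} \right)}\right) = - 96 \left(\left(12 - 12\right) + \sqrt{3 + 11}\right) = - 96 \left(\left(12 - 12\right) + \sqrt{14}\right) = - 96 \left(0 + \sqrt{14}\right) = - 96 \sqrt{14}$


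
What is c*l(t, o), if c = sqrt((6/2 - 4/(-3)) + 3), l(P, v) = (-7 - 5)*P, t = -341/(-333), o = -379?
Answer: -1364*sqrt(66)/333 ≈ -33.277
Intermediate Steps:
t = 341/333 (t = -341*(-1/333) = 341/333 ≈ 1.0240)
l(P, v) = -12*P
c = sqrt(66)/3 (c = sqrt((6*(1/2) - 4*(-1/3)) + 3) = sqrt((3 + 4/3) + 3) = sqrt(13/3 + 3) = sqrt(22/3) = sqrt(66)/3 ≈ 2.7080)
c*l(t, o) = (sqrt(66)/3)*(-12*341/333) = (sqrt(66)/3)*(-1364/111) = -1364*sqrt(66)/333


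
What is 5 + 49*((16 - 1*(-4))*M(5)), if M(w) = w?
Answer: 4905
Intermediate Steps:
5 + 49*((16 - 1*(-4))*M(5)) = 5 + 49*((16 - 1*(-4))*5) = 5 + 49*((16 + 4)*5) = 5 + 49*(20*5) = 5 + 49*100 = 5 + 4900 = 4905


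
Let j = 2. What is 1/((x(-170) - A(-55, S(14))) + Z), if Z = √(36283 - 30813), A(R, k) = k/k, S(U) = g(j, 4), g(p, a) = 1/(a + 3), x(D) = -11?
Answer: 6/2663 + √5470/5326 ≈ 0.016140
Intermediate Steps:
g(p, a) = 1/(3 + a)
S(U) = ⅐ (S(U) = 1/(3 + 4) = 1/7 = ⅐)
A(R, k) = 1
Z = √5470 ≈ 73.959
1/((x(-170) - A(-55, S(14))) + Z) = 1/((-11 - 1*1) + √5470) = 1/((-11 - 1) + √5470) = 1/(-12 + √5470)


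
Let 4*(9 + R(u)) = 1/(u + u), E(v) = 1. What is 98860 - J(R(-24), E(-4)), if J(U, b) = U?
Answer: 18982849/192 ≈ 98869.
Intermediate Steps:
R(u) = -9 + 1/(8*u) (R(u) = -9 + 1/(4*(u + u)) = -9 + 1/(4*((2*u))) = -9 + (1/(2*u))/4 = -9 + 1/(8*u))
98860 - J(R(-24), E(-4)) = 98860 - (-9 + (⅛)/(-24)) = 98860 - (-9 + (⅛)*(-1/24)) = 98860 - (-9 - 1/192) = 98860 - 1*(-1729/192) = 98860 + 1729/192 = 18982849/192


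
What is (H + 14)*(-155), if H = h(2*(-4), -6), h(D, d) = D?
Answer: -930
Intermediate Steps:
H = -8 (H = 2*(-4) = -8)
(H + 14)*(-155) = (-8 + 14)*(-155) = 6*(-155) = -930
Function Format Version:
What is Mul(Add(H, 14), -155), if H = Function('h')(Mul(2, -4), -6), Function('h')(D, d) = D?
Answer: -930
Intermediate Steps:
H = -8 (H = Mul(2, -4) = -8)
Mul(Add(H, 14), -155) = Mul(Add(-8, 14), -155) = Mul(6, -155) = -930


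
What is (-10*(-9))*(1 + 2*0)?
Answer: 90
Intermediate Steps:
(-10*(-9))*(1 + 2*0) = 90*(1 + 0) = 90*1 = 90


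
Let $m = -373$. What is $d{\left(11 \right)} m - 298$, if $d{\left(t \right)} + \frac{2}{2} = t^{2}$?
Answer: $-45058$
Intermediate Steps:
$d{\left(t \right)} = -1 + t^{2}$
$d{\left(11 \right)} m - 298 = \left(-1 + 11^{2}\right) \left(-373\right) - 298 = \left(-1 + 121\right) \left(-373\right) - 298 = 120 \left(-373\right) - 298 = -44760 - 298 = -45058$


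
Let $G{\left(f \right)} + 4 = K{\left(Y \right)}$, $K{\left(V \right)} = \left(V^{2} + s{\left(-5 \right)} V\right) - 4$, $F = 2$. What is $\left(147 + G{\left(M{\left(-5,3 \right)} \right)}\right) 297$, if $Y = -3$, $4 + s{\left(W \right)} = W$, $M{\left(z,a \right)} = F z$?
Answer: $51975$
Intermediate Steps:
$M{\left(z,a \right)} = 2 z$
$s{\left(W \right)} = -4 + W$
$K{\left(V \right)} = -4 + V^{2} - 9 V$ ($K{\left(V \right)} = \left(V^{2} + \left(-4 - 5\right) V\right) - 4 = \left(V^{2} - 9 V\right) - 4 = -4 + V^{2} - 9 V$)
$G{\left(f \right)} = 28$ ($G{\left(f \right)} = -4 - \left(-23 - 9\right) = -4 + \left(-4 + 9 + 27\right) = -4 + 32 = 28$)
$\left(147 + G{\left(M{\left(-5,3 \right)} \right)}\right) 297 = \left(147 + 28\right) 297 = 175 \cdot 297 = 51975$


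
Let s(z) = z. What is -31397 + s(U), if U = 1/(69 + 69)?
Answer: -4332785/138 ≈ -31397.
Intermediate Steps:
U = 1/138 ≈ 0.0072464
-31397 + s(U) = -31397 + 1/138 = -4332785/138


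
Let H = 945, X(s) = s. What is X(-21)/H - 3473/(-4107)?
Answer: 50726/61605 ≈ 0.82341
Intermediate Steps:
X(-21)/H - 3473/(-4107) = -21/945 - 3473/(-4107) = -21*1/945 - 3473*(-1/4107) = -1/45 + 3473/4107 = 50726/61605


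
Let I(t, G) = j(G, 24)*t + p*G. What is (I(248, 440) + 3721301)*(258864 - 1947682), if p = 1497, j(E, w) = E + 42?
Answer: -7598865300906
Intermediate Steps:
j(E, w) = 42 + E
I(t, G) = 1497*G + t*(42 + G) (I(t, G) = (42 + G)*t + 1497*G = t*(42 + G) + 1497*G = 1497*G + t*(42 + G))
(I(248, 440) + 3721301)*(258864 - 1947682) = ((1497*440 + 248*(42 + 440)) + 3721301)*(258864 - 1947682) = ((658680 + 248*482) + 3721301)*(-1688818) = ((658680 + 119536) + 3721301)*(-1688818) = (778216 + 3721301)*(-1688818) = 4499517*(-1688818) = -7598865300906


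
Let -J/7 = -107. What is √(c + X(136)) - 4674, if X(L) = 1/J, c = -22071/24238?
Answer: -4674 + 11*I*√2476622576302/18154262 ≈ -4674.0 + 0.95355*I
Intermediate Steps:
J = 749 (J = -7*(-107) = 749)
c = -22071/24238 (c = -22071*1/24238 = -22071/24238 ≈ -0.91059)
X(L) = 1/749
√(c + X(136)) - 4674 = √(-22071/24238 + 1/749) - 4674 = √(-16506941/18154262) - 4674 = 11*I*√2476622576302/18154262 - 4674 = -4674 + 11*I*√2476622576302/18154262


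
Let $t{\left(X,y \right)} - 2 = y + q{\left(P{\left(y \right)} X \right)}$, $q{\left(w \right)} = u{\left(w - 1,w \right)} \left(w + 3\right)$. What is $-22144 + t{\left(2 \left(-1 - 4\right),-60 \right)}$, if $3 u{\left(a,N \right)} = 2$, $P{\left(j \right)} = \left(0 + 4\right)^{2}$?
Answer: $- \frac{66920}{3} \approx -22307.0$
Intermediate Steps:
$P{\left(j \right)} = 16$ ($P{\left(j \right)} = 4^{2} = 16$)
$u{\left(a,N \right)} = \frac{2}{3}$ ($u{\left(a,N \right)} = \frac{1}{3} \cdot 2 = \frac{2}{3}$)
$q{\left(w \right)} = 2 + \frac{2 w}{3}$ ($q{\left(w \right)} = \frac{2 \left(w + 3\right)}{3} = \frac{2 \left(3 + w\right)}{3} = 2 + \frac{2 w}{3}$)
$t{\left(X,y \right)} = 4 + y + \frac{32 X}{3}$ ($t{\left(X,y \right)} = 2 + \left(y + \left(2 + \frac{2 \cdot 16 X}{3}\right)\right) = 2 + \left(y + \left(2 + \frac{32 X}{3}\right)\right) = 2 + \left(2 + y + \frac{32 X}{3}\right) = 4 + y + \frac{32 X}{3}$)
$-22144 + t{\left(2 \left(-1 - 4\right),-60 \right)} = -22144 + \left(4 - 60 + \frac{32 \cdot 2 \left(-1 - 4\right)}{3}\right) = -22144 + \left(4 - 60 + \frac{32 \cdot 2 \left(-5\right)}{3}\right) = -22144 + \left(4 - 60 + \frac{32}{3} \left(-10\right)\right) = -22144 - \frac{488}{3} = - \frac{66920}{3}$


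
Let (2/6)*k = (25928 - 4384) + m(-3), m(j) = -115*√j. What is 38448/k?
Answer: 276107904/464183611 + 1473840*I*√3/464183611 ≈ 0.59482 + 0.0054995*I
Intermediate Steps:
k = 64632 - 345*I*√3 (k = 3*((25928 - 4384) - 115*I*√3) = 3*(21544 - 115*I*√3) = 64632 - 345*I*√3 ≈ 64632.0 - 597.56*I)
38448/k = 38448/(64632 - 345*I*√3)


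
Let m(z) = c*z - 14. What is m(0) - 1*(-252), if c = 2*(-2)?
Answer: 238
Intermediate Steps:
c = -4
m(z) = -14 - 4*z (m(z) = -4*z - 14 = -14 - 4*z)
m(0) - 1*(-252) = (-14 - 4*0) - 1*(-252) = (-14 + 0) + 252 = -14 + 252 = 238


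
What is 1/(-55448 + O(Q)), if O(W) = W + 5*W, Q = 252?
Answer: -1/53936 ≈ -1.8540e-5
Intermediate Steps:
O(W) = 6*W
1/(-55448 + O(Q)) = 1/(-55448 + 6*252) = 1/(-55448 + 1512) = 1/(-53936) = -1/53936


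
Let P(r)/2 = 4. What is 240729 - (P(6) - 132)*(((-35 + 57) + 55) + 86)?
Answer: 260941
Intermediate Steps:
P(r) = 8 (P(r) = 2*4 = 8)
240729 - (P(6) - 132)*(((-35 + 57) + 55) + 86) = 240729 - (8 - 132)*(((-35 + 57) + 55) + 86) = 240729 - (-124)*((22 + 55) + 86) = 240729 - (-124)*(77 + 86) = 240729 - (-124)*163 = 240729 - 1*(-20212) = 240729 + 20212 = 260941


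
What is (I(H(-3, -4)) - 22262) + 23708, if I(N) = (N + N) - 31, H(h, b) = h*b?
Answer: 1439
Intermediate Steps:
H(h, b) = b*h
I(N) = -31 + 2*N (I(N) = 2*N - 31 = -31 + 2*N)
(I(H(-3, -4)) - 22262) + 23708 = ((-31 + 2*(-4*(-3))) - 22262) + 23708 = ((-31 + 2*12) - 22262) + 23708 = ((-31 + 24) - 22262) + 23708 = (-7 - 22262) + 23708 = -22269 + 23708 = 1439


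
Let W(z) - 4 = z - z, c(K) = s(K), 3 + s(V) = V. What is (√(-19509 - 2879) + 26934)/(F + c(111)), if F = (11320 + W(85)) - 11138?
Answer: 4489/49 + I*√5597/147 ≈ 91.612 + 0.50893*I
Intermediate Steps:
s(V) = -3 + V
c(K) = -3 + K
W(z) = 4 (W(z) = 4 + (z - z) = 4 + 0 = 4)
F = 186 (F = (11320 + 4) - 11138 = 11324 - 11138 = 186)
(√(-19509 - 2879) + 26934)/(F + c(111)) = (√(-19509 - 2879) + 26934)/(186 + (-3 + 111)) = (√(-22388) + 26934)/(186 + 108) = (2*I*√5597 + 26934)/294 = (26934 + 2*I*√5597)*(1/294) = 4489/49 + I*√5597/147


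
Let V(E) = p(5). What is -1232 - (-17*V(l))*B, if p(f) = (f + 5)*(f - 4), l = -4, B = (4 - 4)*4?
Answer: -1232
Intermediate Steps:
B = 0 (B = 0*4 = 0)
p(f) = (-4 + f)*(5 + f) (p(f) = (5 + f)*(-4 + f) = (-4 + f)*(5 + f))
V(E) = 10 (V(E) = -20 + 5 + 5² = -20 + 5 + 25 = 10)
-1232 - (-17*V(l))*B = -1232 - (-17*10)*0 = -1232 - (-170)*0 = -1232 - 1*0 = -1232 + 0 = -1232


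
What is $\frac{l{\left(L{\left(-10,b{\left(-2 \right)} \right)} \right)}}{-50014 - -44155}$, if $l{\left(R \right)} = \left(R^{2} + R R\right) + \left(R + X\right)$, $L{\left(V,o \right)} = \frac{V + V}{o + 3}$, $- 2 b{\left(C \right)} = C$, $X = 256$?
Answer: $- \frac{43}{837} \approx -0.051374$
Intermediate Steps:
$b{\left(C \right)} = - \frac{C}{2}$
$L{\left(V,o \right)} = \frac{2 V}{3 + o}$
$l{\left(R \right)} = 256 + R + 2 R^{2}$ ($l{\left(R \right)} = \left(R^{2} + R R\right) + \left(R + 256\right) = \left(R^{2} + R^{2}\right) + \left(256 + R\right) = 2 R^{2} + \left(256 + R\right) = 256 + R + 2 R^{2}$)
$\frac{l{\left(L{\left(-10,b{\left(-2 \right)} \right)} \right)}}{-50014 - -44155} = \frac{256 + 2 \left(-10\right) \frac{1}{3 - -1} + 2 \left(2 \left(-10\right) \frac{1}{3 - -1}\right)^{2}}{-50014 - -44155} = \frac{256 + 2 \left(-10\right) \frac{1}{3 + 1} + 2 \left(2 \left(-10\right) \frac{1}{3 + 1}\right)^{2}}{-50014 + 44155} = \frac{256 + 2 \left(-10\right) \frac{1}{4} + 2 \left(2 \left(-10\right) \frac{1}{4}\right)^{2}}{-5859} = \left(256 + 2 \left(-10\right) \frac{1}{4} + 2 \left(2 \left(-10\right) \frac{1}{4}\right)^{2}\right) \left(- \frac{1}{5859}\right) = \left(256 - 5 + 2 \left(-5\right)^{2}\right) \left(- \frac{1}{5859}\right) = \left(256 - 5 + 2 \cdot 25\right) \left(- \frac{1}{5859}\right) = \left(256 - 5 + 50\right) \left(- \frac{1}{5859}\right) = 301 \left(- \frac{1}{5859}\right) = - \frac{43}{837}$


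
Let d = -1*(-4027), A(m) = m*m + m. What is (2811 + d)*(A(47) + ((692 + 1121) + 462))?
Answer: 30982978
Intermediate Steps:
A(m) = m + m² (A(m) = m² + m = m + m²)
d = 4027
(2811 + d)*(A(47) + ((692 + 1121) + 462)) = (2811 + 4027)*(47*(1 + 47) + ((692 + 1121) + 462)) = 6838*(47*48 + (1813 + 462)) = 6838*(2256 + 2275) = 6838*4531 = 30982978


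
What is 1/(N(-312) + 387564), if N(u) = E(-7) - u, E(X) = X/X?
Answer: 1/387877 ≈ 2.5781e-6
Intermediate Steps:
E(X) = 1
N(u) = 1 - u
1/(N(-312) + 387564) = 1/((1 - 1*(-312)) + 387564) = 1/((1 + 312) + 387564) = 1/(313 + 387564) = 1/387877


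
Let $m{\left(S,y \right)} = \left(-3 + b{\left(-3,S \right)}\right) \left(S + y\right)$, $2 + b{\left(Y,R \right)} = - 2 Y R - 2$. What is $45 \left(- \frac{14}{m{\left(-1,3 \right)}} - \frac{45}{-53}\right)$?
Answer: $\frac{43020}{689} \approx 62.438$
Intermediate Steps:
$b{\left(Y,R \right)} = -4 - 2 R Y$ ($b{\left(Y,R \right)} = -2 + \left(- 2 Y R - 2\right) = -2 - \left(2 + 2 R Y\right) = -4 - 2 R Y$)
$m{\left(S,y \right)} = \left(-7 + 6 S\right) \left(S + y\right)$ ($m{\left(S,y \right)} = \left(-3 - \left(4 + 2 S \left(-3\right)\right)\right) \left(S + y\right) = \left(-3 + \left(-4 + 6 S\right)\right) \left(S + y\right) = \left(-7 + 6 S\right) \left(S + y\right)$)
$45 \left(- \frac{14}{m{\left(-1,3 \right)}} - \frac{45}{-53}\right) = 45 \left(- \frac{14}{\left(-7\right) \left(-1\right) - 21 + 6 \left(-1\right)^{2} + 6 \left(-1\right) 3} - \frac{45}{-53}\right) = 45 \left(- \frac{14}{7 - 21 + 6 \cdot 1 - 18} - - \frac{45}{53}\right) = 45 \left(- \frac{14}{7 - 21 + 6 - 18} + \frac{45}{53}\right) = 45 \left(- \frac{14}{-26} + \frac{45}{53}\right) = 45 \left(\left(-14\right) \left(- \frac{1}{26}\right) + \frac{45}{53}\right) = 45 \left(\frac{7}{13} + \frac{45}{53}\right) = 45 \cdot \frac{956}{689} = \frac{43020}{689}$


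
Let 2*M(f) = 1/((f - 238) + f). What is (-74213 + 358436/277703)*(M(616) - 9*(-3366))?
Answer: -177307854364719617/78867652 ≈ -2.2482e+9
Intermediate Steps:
M(f) = 1/(2*(-238 + 2*f)) (M(f) = 1/(2*((f - 238) + f)) = 1/(2*((-238 + f) + f)) = 1/(2*(-238 + 2*f)))
(-74213 + 358436/277703)*(M(616) - 9*(-3366)) = (-74213 + 358436/277703)*(1/(4*(-119 + 616)) - 9*(-3366)) = (-74213 + 358436*(1/277703))*((¼)/497 + 30294) = (-74213 + 358436/277703)*((¼)*(1/497) + 30294) = -20608814303*(1/1988 + 30294)/277703 = -20608814303/277703*60224473/1988 = -177307854364719617/78867652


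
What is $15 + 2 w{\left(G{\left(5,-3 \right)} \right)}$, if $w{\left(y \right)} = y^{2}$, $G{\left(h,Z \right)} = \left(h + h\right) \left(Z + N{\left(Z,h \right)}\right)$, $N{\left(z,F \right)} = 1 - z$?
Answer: $215$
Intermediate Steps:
$G{\left(h,Z \right)} = 2 h$ ($G{\left(h,Z \right)} = \left(h + h\right) \left(Z - \left(-1 + Z\right)\right) = 2 h 1 = 2 h$)
$15 + 2 w{\left(G{\left(5,-3 \right)} \right)} = 15 + 2 \left(2 \cdot 5\right)^{2} = 15 + 2 \cdot 10^{2} = 15 + 2 \cdot 100 = 15 + 200 = 215$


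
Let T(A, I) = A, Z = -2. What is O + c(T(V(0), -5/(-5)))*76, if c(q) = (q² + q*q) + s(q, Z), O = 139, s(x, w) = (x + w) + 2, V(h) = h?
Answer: 139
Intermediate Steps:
s(x, w) = 2 + w + x (s(x, w) = (w + x) + 2 = 2 + w + x)
c(q) = q + 2*q² (c(q) = (q² + q*q) + (2 - 2 + q) = (q² + q²) + q = 2*q² + q = q + 2*q²)
O + c(T(V(0), -5/(-5)))*76 = 139 + (0*(1 + 2*0))*76 = 139 + (0*(1 + 0))*76 = 139 + (0*1)*76 = 139 + 0*76 = 139 + 0 = 139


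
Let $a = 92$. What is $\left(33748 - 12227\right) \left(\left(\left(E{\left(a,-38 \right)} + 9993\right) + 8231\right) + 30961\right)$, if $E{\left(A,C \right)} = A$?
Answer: $1060490317$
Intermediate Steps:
$\left(33748 - 12227\right) \left(\left(\left(E{\left(a,-38 \right)} + 9993\right) + 8231\right) + 30961\right) = \left(33748 - 12227\right) \left(\left(\left(92 + 9993\right) + 8231\right) + 30961\right) = 21521 \left(\left(10085 + 8231\right) + 30961\right) = 21521 \left(18316 + 30961\right) = 21521 \cdot 49277 = 1060490317$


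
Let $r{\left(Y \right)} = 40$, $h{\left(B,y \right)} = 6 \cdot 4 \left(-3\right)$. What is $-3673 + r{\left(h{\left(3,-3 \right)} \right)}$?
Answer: $-3633$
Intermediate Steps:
$h{\left(B,y \right)} = -72$ ($h{\left(B,y \right)} = 24 \left(-3\right) = -72$)
$-3673 + r{\left(h{\left(3,-3 \right)} \right)} = -3673 + 40 = -3633$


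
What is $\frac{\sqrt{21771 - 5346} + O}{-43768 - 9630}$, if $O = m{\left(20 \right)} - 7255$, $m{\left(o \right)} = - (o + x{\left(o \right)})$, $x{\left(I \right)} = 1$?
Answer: $\frac{3638}{26699} - \frac{15 \sqrt{73}}{53398} \approx 0.13386$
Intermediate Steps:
$m{\left(o \right)} = -1 - o$ ($m{\left(o \right)} = - (o + 1) = - (1 + o) = -1 - o$)
$O = -7276$ ($O = \left(-1 - 20\right) - 7255 = -21 - 7255 = -7276$)
$\frac{\sqrt{21771 - 5346} + O}{-43768 - 9630} = \frac{\sqrt{21771 - 5346} - 7276}{-43768 - 9630} = \frac{\sqrt{16425} - 7276}{-53398} = \left(15 \sqrt{73} - 7276\right) \left(- \frac{1}{53398}\right) = \left(-7276 + 15 \sqrt{73}\right) \left(- \frac{1}{53398}\right) = \frac{3638}{26699} - \frac{15 \sqrt{73}}{53398}$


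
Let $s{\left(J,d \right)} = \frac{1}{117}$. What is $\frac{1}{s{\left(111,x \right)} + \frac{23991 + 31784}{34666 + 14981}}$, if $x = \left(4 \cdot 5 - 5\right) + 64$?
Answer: $\frac{148941}{168598} \approx 0.88341$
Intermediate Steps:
$x = 79$ ($x = \left(20 - 5\right) + 64 = 15 + 64 = 79$)
$s{\left(J,d \right)} = \frac{1}{117}$
$\frac{1}{s{\left(111,x \right)} + \frac{23991 + 31784}{34666 + 14981}} = \frac{1}{\frac{1}{117} + \frac{23991 + 31784}{34666 + 14981}} = \frac{1}{\frac{1}{117} + \frac{55775}{49647}} = \frac{1}{\frac{168598}{148941}} = \frac{148941}{168598}$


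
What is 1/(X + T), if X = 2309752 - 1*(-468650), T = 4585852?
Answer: 1/7364254 ≈ 1.3579e-7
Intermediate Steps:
X = 2778402 (X = 2309752 + 468650 = 2778402)
1/(X + T) = 1/(2778402 + 4585852) = 1/7364254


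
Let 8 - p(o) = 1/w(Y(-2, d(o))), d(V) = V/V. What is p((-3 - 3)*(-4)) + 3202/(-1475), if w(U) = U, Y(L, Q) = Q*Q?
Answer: 7123/1475 ≈ 4.8292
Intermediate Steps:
d(V) = 1
Y(L, Q) = Q²
p(o) = 7 (p(o) = 8 - 1/(1²) = 8 - 1/1 = 8 - 1*1 = 8 - 1 = 7)
p((-3 - 3)*(-4)) + 3202/(-1475) = 7 + 3202/(-1475) = 7 + 3202*(-1/1475) = 7 - 3202/1475 = 7123/1475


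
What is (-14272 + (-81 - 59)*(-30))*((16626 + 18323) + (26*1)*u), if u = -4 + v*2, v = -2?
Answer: -349911352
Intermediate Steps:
u = -8 (u = -4 - 2*2 = -4 - 4 = -8)
(-14272 + (-81 - 59)*(-30))*((16626 + 18323) + (26*1)*u) = (-14272 + (-81 - 59)*(-30))*((16626 + 18323) + (26*1)*(-8)) = (-14272 - 140*(-30))*(34949 + 26*(-8)) = (-14272 + 4200)*(34949 - 208) = -10072*34741 = -349911352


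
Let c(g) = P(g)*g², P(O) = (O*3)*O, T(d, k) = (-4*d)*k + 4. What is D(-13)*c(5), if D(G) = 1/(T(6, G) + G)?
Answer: 625/101 ≈ 6.1881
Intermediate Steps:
T(d, k) = 4 - 4*d*k (T(d, k) = -4*d*k + 4 = 4 - 4*d*k)
P(O) = 3*O² (P(O) = (3*O)*O = 3*O²)
c(g) = 3*g⁴ (c(g) = (3*g²)*g² = 3*g⁴)
D(G) = 1/(4 - 23*G) (D(G) = 1/((4 - 4*6*G) + G) = 1/((4 - 24*G) + G) = 1/(4 - 23*G))
D(-13)*c(5) = (-1/(-4 + 23*(-13)))*(3*5⁴) = (-1/(-4 - 299))*(3*625) = -1/(-303)*1875 = -1*(-1/303)*1875 = (1/303)*1875 = 625/101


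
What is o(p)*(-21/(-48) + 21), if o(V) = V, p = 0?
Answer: 0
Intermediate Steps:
o(p)*(-21/(-48) + 21) = 0*(-21/(-48) + 21) = 0*(-21*(-1/48) + 21) = 0*(7/16 + 21) = 0*(343/16) = 0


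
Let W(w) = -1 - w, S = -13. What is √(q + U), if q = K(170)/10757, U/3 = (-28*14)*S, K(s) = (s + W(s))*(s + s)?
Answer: 2*√442254358933/10757 ≈ 123.64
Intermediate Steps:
K(s) = -2*s (K(s) = (s + (-1 - s))*(s + s) = -2*s)
U = 15288 (U = 3*(-28*14*(-13)) = 3*(-392*(-13)) = 3*5096 = 15288)
q = -340/10757 (q = -2*170/10757 = -340*1/10757 = -340/10757 ≈ -0.031607)
√(q + U) = √(-340/10757 + 15288) = √(164452676/10757) = 2*√442254358933/10757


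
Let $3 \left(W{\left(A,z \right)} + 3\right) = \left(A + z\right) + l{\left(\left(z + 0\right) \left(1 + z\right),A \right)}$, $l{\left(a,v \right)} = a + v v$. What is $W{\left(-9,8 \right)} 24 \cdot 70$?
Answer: $80080$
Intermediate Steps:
$l{\left(a,v \right)} = a + v^{2}$
$W{\left(A,z \right)} = -3 + \frac{A}{3} + \frac{z}{3} + \frac{A^{2}}{3} + \frac{z \left(1 + z\right)}{3}$ ($W{\left(A,z \right)} = -3 + \frac{\left(A + z\right) + \left(\left(z + 0\right) \left(1 + z\right) + A^{2}\right)}{3} = -3 + \frac{\left(A + z\right) + \left(z \left(1 + z\right) + A^{2}\right)}{3} = -3 + \frac{\left(A + z\right) + \left(A^{2} + z \left(1 + z\right)\right)}{3} = -3 + \frac{A + z + A^{2} + z \left(1 + z\right)}{3} = -3 + \left(\frac{A}{3} + \frac{z}{3} + \frac{A^{2}}{3} + \frac{z \left(1 + z\right)}{3}\right) = -3 + \frac{A}{3} + \frac{z}{3} + \frac{A^{2}}{3} + \frac{z \left(1 + z\right)}{3}$)
$W{\left(-9,8 \right)} 24 \cdot 70 = \left(-3 + \frac{1}{3} \left(-9\right) + \frac{1}{3} \cdot 8 + \frac{\left(-9\right)^{2}}{3} + \frac{1}{3} \cdot 8 \left(1 + 8\right)\right) 24 \cdot 70 = \left(-3 - 3 + \frac{8}{3} + \frac{1}{3} \cdot 81 + \frac{1}{3} \cdot 8 \cdot 9\right) 1680 = \left(-3 - 3 + \frac{8}{3} + 27 + 24\right) 1680 = \frac{143}{3} \cdot 1680 = 80080$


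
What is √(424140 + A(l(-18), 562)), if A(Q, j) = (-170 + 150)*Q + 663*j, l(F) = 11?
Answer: √796526 ≈ 892.48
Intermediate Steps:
A(Q, j) = -20*Q + 663*j
√(424140 + A(l(-18), 562)) = √(424140 + (-20*11 + 663*562)) = √(424140 + (-220 + 372606)) = √(424140 + 372386) = √796526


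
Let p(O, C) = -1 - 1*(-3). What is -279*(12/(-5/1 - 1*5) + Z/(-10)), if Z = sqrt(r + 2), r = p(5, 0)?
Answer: 1953/5 ≈ 390.60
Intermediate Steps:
p(O, C) = 2 (p(O, C) = -1 + 3 = 2)
r = 2
Z = 2 (Z = sqrt(2 + 2) = sqrt(4) = 2)
-279*(12/(-5/1 - 1*5) + Z/(-10)) = -279*(12/(-5/1 - 1*5) + 2/(-10)) = -279*(12/(-5*1 - 5) + 2*(-1/10)) = -279*(12/(-5 - 5) - 1/5) = -279*(12/(-10) - 1/5) = -279*(12*(-1/10) - 1/5) = -279*(-6/5 - 1/5) = -279*(-7/5) = 1953/5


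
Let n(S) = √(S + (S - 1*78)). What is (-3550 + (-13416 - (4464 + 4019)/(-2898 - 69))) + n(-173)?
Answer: -50329639/2967 + 2*I*√106 ≈ -16963.0 + 20.591*I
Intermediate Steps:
n(S) = √(-78 + 2*S) (n(S) = √(S + (S - 78)) = √(S + (-78 + S)) = √(-78 + 2*S))
(-3550 + (-13416 - (4464 + 4019)/(-2898 - 69))) + n(-173) = (-3550 + (-13416 - (4464 + 4019)/(-2898 - 69))) + √(-78 + 2*(-173)) = (-3550 + (-13416 - 8483/(-2967))) + √(-78 - 346) = (-3550 + (-13416 - 8483*(-1)/2967)) + √(-424) = (-3550 + (-13416 - 1*(-8483/2967))) + 2*I*√106 = (-3550 + (-13416 + 8483/2967)) + 2*I*√106 = (-3550 - 39796789/2967) + 2*I*√106 = -50329639/2967 + 2*I*√106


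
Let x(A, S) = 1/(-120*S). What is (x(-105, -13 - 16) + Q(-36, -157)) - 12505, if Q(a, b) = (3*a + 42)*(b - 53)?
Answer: 4715401/3480 ≈ 1355.0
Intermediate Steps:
Q(a, b) = (-53 + b)*(42 + 3*a) (Q(a, b) = (42 + 3*a)*(-53 + b) = (-53 + b)*(42 + 3*a))
x(A, S) = -1/(120*S)
(x(-105, -13 - 16) + Q(-36, -157)) - 12505 = (-1/(120*(-13 - 16)) + (-2226 - 159*(-36) + 42*(-157) + 3*(-36)*(-157))) - 12505 = (-1/120/(-29) + (-2226 + 5724 - 6594 + 16956)) - 12505 = (-1/120*(-1/29) + 13860) - 12505 = (1/3480 + 13860) - 12505 = 48232801/3480 - 12505 = 4715401/3480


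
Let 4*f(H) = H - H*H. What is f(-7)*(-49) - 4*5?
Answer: 666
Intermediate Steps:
f(H) = -H**2/4 + H/4 (f(H) = (H - H*H)/4 = (H - H**2)/4 = -H**2/4 + H/4)
f(-7)*(-49) - 4*5 = ((1/4)*(-7)*(1 - 1*(-7)))*(-49) - 4*5 = ((1/4)*(-7)*(1 + 7))*(-49) - 20 = ((1/4)*(-7)*8)*(-49) - 20 = -14*(-49) - 20 = 686 - 20 = 666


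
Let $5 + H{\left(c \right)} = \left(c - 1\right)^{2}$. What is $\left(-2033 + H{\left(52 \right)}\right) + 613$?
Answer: $1176$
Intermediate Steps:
$H{\left(c \right)} = -5 + \left(-1 + c\right)^{2}$ ($H{\left(c \right)} = -5 + \left(c - 1\right)^{2} = -5 + \left(-1 + c\right)^{2}$)
$\left(-2033 + H{\left(52 \right)}\right) + 613 = \left(-2033 - \left(5 - \left(-1 + 52\right)^{2}\right)\right) + 613 = \left(-2033 - \left(5 - 51^{2}\right)\right) + 613 = \left(-2033 + \left(-5 + 2601\right)\right) + 613 = \left(-2033 + 2596\right) + 613 = 563 + 613 = 1176$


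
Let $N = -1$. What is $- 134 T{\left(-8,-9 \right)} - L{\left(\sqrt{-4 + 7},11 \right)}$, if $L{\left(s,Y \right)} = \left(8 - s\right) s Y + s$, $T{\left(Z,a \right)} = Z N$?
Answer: $-1039 - 89 \sqrt{3} \approx -1193.2$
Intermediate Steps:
$T{\left(Z,a \right)} = - Z$ ($T{\left(Z,a \right)} = Z \left(-1\right) = - Z$)
$L{\left(s,Y \right)} = s + Y s \left(8 - s\right)$ ($L{\left(s,Y \right)} = s \left(8 - s\right) Y + s = Y s \left(8 - s\right) + s = s + Y s \left(8 - s\right)$)
$- 134 T{\left(-8,-9 \right)} - L{\left(\sqrt{-4 + 7},11 \right)} = - 134 \left(\left(-1\right) \left(-8\right)\right) - \sqrt{-4 + 7} \left(1 + 8 \cdot 11 - 11 \sqrt{-4 + 7}\right) = \left(-134\right) 8 - \sqrt{3} \left(1 + 88 - 11 \sqrt{3}\right) = -1072 - \sqrt{3} \left(1 + 88 - 11 \sqrt{3}\right) = -1072 - \sqrt{3} \left(89 - 11 \sqrt{3}\right)$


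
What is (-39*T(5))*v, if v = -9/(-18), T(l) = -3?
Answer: 117/2 ≈ 58.500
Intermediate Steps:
v = ½ (v = -9*(-1/18) = ½ ≈ 0.50000)
(-39*T(5))*v = -39*(-3)*(½) = 117*(½) = 117/2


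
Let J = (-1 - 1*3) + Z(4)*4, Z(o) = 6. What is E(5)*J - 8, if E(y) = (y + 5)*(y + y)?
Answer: 1992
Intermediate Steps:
E(y) = 2*y*(5 + y) (E(y) = (5 + y)*(2*y) = 2*y*(5 + y))
J = 20 (J = (-1 - 1*3) + 6*4 = (-1 - 3) + 24 = -4 + 24 = 20)
E(5)*J - 8 = (2*5*(5 + 5))*20 - 8 = (2*5*10)*20 - 8 = 100*20 - 8 = 2000 - 8 = 1992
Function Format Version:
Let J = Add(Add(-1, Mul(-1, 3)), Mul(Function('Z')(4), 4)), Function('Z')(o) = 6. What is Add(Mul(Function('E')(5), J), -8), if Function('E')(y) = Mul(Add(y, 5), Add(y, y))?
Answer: 1992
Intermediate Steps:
Function('E')(y) = Mul(2, y, Add(5, y)) (Function('E')(y) = Mul(Add(5, y), Mul(2, y)) = Mul(2, y, Add(5, y)))
J = 20 (J = Add(Add(-1, Mul(-1, 3)), Mul(6, 4)) = Add(Add(-1, -3), 24) = Add(-4, 24) = 20)
Add(Mul(Function('E')(5), J), -8) = Add(Mul(Mul(2, 5, Add(5, 5)), 20), -8) = Add(Mul(Mul(2, 5, 10), 20), -8) = Add(Mul(100, 20), -8) = Add(2000, -8) = 1992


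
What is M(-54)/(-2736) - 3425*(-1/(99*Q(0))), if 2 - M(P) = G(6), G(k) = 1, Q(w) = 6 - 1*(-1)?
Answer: 347041/70224 ≈ 4.9419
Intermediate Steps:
Q(w) = 7 (Q(w) = 6 + 1 = 7)
M(P) = 1 (M(P) = 2 - 1*1 = 2 - 1 = 1)
M(-54)/(-2736) - 3425*(-1/(99*Q(0))) = 1/(-2736) - 3425/((9*(-11))*7) = 1*(-1/2736) - 3425/((-99*7)) = -1/2736 - 3425/(-693) = -1/2736 - 3425*(-1/693) = -1/2736 + 3425/693 = 347041/70224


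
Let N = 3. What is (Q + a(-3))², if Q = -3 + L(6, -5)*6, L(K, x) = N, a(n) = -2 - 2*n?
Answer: 361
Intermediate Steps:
L(K, x) = 3
Q = 15 (Q = -3 + 3*6 = -3 + 18 = 15)
(Q + a(-3))² = (15 + (-2 - 2*(-3)))² = (15 + (-2 + 6))² = (15 + 4)² = 19² = 361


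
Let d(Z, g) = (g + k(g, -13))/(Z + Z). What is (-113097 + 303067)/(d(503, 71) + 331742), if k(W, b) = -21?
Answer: 95554910/166866251 ≈ 0.57264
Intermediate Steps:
d(Z, g) = (-21 + g)/(2*Z) (d(Z, g) = (g - 21)/(Z + Z) = (-21 + g)/((2*Z)) = (-21 + g)*(1/(2*Z)) = (-21 + g)/(2*Z))
(-113097 + 303067)/(d(503, 71) + 331742) = (-113097 + 303067)/((½)*(-21 + 71)/503 + 331742) = 189970/((½)*(1/503)*50 + 331742) = 189970/(25/503 + 331742) = 189970/(166866251/503) = 189970*(503/166866251) = 95554910/166866251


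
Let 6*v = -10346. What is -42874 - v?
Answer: -123449/3 ≈ -41150.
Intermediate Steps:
v = -5173/3 (v = (⅙)*(-10346) = -5173/3 ≈ -1724.3)
-42874 - v = -42874 - 1*(-5173/3) = -42874 + 5173/3 = -123449/3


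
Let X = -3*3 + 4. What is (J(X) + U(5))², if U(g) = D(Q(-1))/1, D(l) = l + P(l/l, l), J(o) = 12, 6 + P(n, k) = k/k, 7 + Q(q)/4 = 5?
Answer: 1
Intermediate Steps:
Q(q) = -8 (Q(q) = -28 + 4*5 = -28 + 20 = -8)
P(n, k) = -5 (P(n, k) = -6 + k/k = -6 + 1 = -5)
X = -5 (X = -9 + 4 = -5)
D(l) = -5 + l (D(l) = l - 5 = -5 + l)
U(g) = -13 (U(g) = (-5 - 8)/1 = -13*1 = -13)
(J(X) + U(5))² = (12 - 13)² = (-1)² = 1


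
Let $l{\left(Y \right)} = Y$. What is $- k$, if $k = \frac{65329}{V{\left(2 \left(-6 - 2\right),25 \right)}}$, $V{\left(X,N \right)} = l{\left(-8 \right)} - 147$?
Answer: $\frac{65329}{155} \approx 421.48$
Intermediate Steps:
$V{\left(X,N \right)} = -155$ ($V{\left(X,N \right)} = -8 - 147 = -155$)
$k = - \frac{65329}{155}$ ($k = \frac{65329}{-155} = 65329 \left(- \frac{1}{155}\right) = - \frac{65329}{155} \approx -421.48$)
$- k = \left(-1\right) \left(- \frac{65329}{155}\right) = \frac{65329}{155}$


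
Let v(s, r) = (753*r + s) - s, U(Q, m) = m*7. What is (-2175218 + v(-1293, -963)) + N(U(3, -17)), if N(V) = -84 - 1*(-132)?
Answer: -2900309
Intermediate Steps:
U(Q, m) = 7*m
N(V) = 48 (N(V) = -84 + 132 = 48)
v(s, r) = 753*r (v(s, r) = (s + 753*r) - s = 753*r)
(-2175218 + v(-1293, -963)) + N(U(3, -17)) = (-2175218 + 753*(-963)) + 48 = (-2175218 - 725139) + 48 = -2900357 + 48 = -2900309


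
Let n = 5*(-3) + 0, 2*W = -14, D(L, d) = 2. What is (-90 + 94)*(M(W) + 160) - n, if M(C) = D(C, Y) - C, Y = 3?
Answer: 691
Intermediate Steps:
W = -7 (W = (½)*(-14) = -7)
n = -15 (n = -15 + 0 = -15)
M(C) = 2 - C
(-90 + 94)*(M(W) + 160) - n = (-90 + 94)*((2 - 1*(-7)) + 160) - 1*(-15) = 4*((2 + 7) + 160) + 15 = 4*(9 + 160) + 15 = 4*169 + 15 = 676 + 15 = 691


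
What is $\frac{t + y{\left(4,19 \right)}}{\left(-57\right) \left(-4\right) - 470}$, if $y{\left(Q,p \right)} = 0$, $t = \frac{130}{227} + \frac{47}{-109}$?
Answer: $- \frac{3501}{5987806} \approx -0.00058469$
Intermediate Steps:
$t = \frac{3501}{24743}$ ($t = 130 \cdot \frac{1}{227} + 47 \left(- \frac{1}{109}\right) = \frac{130}{227} - \frac{47}{109} = \frac{3501}{24743} \approx 0.14149$)
$\frac{t + y{\left(4,19 \right)}}{\left(-57\right) \left(-4\right) - 470} = \frac{\frac{3501}{24743} + 0}{\left(-57\right) \left(-4\right) - 470} = \frac{3501}{24743 \left(228 - 470\right)} = \frac{3501}{24743 \left(-242\right)} = \frac{3501}{24743} \left(- \frac{1}{242}\right) = - \frac{3501}{5987806}$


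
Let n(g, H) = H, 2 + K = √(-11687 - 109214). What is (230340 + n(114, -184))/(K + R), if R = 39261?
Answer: 410713382/70063181 - 115078*I*√120901/770694991 ≈ 5.862 - 0.051919*I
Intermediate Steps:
K = -2 + I*√120901 (K = -2 + √(-11687 - 109214) = -2 + √(-120901) = -2 + I*√120901 ≈ -2.0 + 347.71*I)
(230340 + n(114, -184))/(K + R) = (230340 - 184)/((-2 + I*√120901) + 39261) = 230156/(39259 + I*√120901)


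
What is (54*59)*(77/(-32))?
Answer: -122661/16 ≈ -7666.3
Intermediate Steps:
(54*59)*(77/(-32)) = 3186*(77*(-1/32)) = 3186*(-77/32) = -122661/16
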